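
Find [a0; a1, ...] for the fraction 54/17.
[3; 5, 1, 2]

Euclidean algorithm steps:
54 = 3 × 17 + 3
17 = 5 × 3 + 2
3 = 1 × 2 + 1
2 = 2 × 1 + 0
Continued fraction: [3; 5, 1, 2]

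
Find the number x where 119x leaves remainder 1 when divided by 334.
247

gcd(119, 334) = 1, so the inverse exists.
Extended Euclidean algorithm on (334, 119):
334 = 2 × 119 + 96  ⟹  96 = (1)·334 + (-2)·119
119 = 1 × 96 + 23  ⟹  23 = (-1)·334 + (3)·119
96 = 4 × 23 + 4  ⟹  4 = (5)·334 + (-14)·119
23 = 5 × 4 + 3  ⟹  3 = (-26)·334 + (73)·119
4 = 1 × 3 + 1  ⟹  1 = (31)·334 + (-87)·119
So (-87)·119 ≡ 1 (mod 334), i.e. 119^(-1) ≡ -87 ≡ 247 (mod 334).
Check: 119 × 247 = 29393 ≡ 1 (mod 334)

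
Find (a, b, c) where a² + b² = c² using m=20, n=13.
(231, 520, 569)

Euclid's formula: a = m² - n², b = 2mn, c = m² + n²
m = 20, n = 13
a = 20² - 13² = 400 - 169 = 231
b = 2 × 20 × 13 = 520
c = 20² + 13² = 400 + 169 = 569
Verification: 231² + 520² = 53361 + 270400 = 323761 = 569² ✓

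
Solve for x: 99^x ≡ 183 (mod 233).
146

Baby-step giant-step with step n = ⌈√233⌉ = 16.
Baby steps 99^j mod 233 (j:value) for j=0..15: 0:1, 1:99, 2:15, 3:87, 4:225, 5:140, 6:113, 7:3, 8:64, 9:45, 10:28, 11:209, 12:187, 13:106, 14:9, 15:192.
Giant-step multiplier: 99^(-16) ≡ 99^(232-16) = 99^216 ≡ 126 (mod 233).
Giant steps γ_i = 183·126^i mod 233: γ_0=183, γ_1=224, γ_2=31, γ_3=178, γ_4=60, γ_5=104, γ_6=56, γ_7=66, γ_8=161, γ_9=15 (in table at j=2).
x = i·n + j = 9·16 + 2 = 146.
Check: 99^146 ≡ 183 (mod 233).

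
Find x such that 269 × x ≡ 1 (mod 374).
317

gcd(269, 374) = 1, so the inverse exists.
Extended Euclidean algorithm on (374, 269):
374 = 1 × 269 + 105  ⟹  105 = (1)·374 + (-1)·269
269 = 2 × 105 + 59  ⟹  59 = (-2)·374 + (3)·269
105 = 1 × 59 + 46  ⟹  46 = (3)·374 + (-4)·269
59 = 1 × 46 + 13  ⟹  13 = (-5)·374 + (7)·269
46 = 3 × 13 + 7  ⟹  7 = (18)·374 + (-25)·269
13 = 1 × 7 + 6  ⟹  6 = (-23)·374 + (32)·269
7 = 1 × 6 + 1  ⟹  1 = (41)·374 + (-57)·269
So (-57)·269 ≡ 1 (mod 374), i.e. 269^(-1) ≡ -57 ≡ 317 (mod 374).
Check: 269 × 317 = 85273 ≡ 1 (mod 374)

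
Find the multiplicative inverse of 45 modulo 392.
61

gcd(45, 392) = 1, so the inverse exists.
Extended Euclidean algorithm on (392, 45):
392 = 8 × 45 + 32  ⟹  32 = (1)·392 + (-8)·45
45 = 1 × 32 + 13  ⟹  13 = (-1)·392 + (9)·45
32 = 2 × 13 + 6  ⟹  6 = (3)·392 + (-26)·45
13 = 2 × 6 + 1  ⟹  1 = (-7)·392 + (61)·45
So (61)·45 ≡ 1 (mod 392), i.e. 45^(-1) ≡ 61 (mod 392).
Check: 45 × 61 = 2745 ≡ 1 (mod 392)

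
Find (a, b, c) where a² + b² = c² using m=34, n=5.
(1131, 340, 1181)

Euclid's formula: a = m² - n², b = 2mn, c = m² + n²
m = 34, n = 5
a = 34² - 5² = 1156 - 25 = 1131
b = 2 × 34 × 5 = 340
c = 34² + 5² = 1156 + 25 = 1181
Verification: 1131² + 340² = 1279161 + 115600 = 1394761 = 1181² ✓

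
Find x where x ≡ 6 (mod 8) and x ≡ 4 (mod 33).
70

Using Chinese Remainder Theorem:
M = 8 × 33 = 264
M1 = 33, M2 = 8
y1 = 33^(-1) mod 8 = 1
y2 = 8^(-1) mod 33 = 29
x = (6×33×1 + 4×8×29) mod 264 = 70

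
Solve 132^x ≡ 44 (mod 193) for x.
85

Baby-step giant-step with step n = ⌈√193⌉ = 14.
Baby steps 132^j mod 193 (j:value) for j=0..13: 0:1, 1:132, 2:54, 3:180, 4:21, 5:70, 6:169, 7:113, 8:55, 9:119, 10:75, 11:57, 12:190, 13:183.
Giant-step multiplier: 132^(-14) ≡ 132^(192-14) = 132^178 ≡ 137 (mod 193).
Giant steps γ_i = 44·137^i mod 193: γ_0=44, γ_1=45, γ_2=182, γ_3=37, γ_4=51, γ_5=39, γ_6=132 (in table at j=1).
x = i·n + j = 6·14 + 1 = 85.
Check: 132^85 ≡ 44 (mod 193).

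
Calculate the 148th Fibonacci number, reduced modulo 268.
211

Matrix identity: Q^n = [[F_(n+1), F_n], [F_n, F_(n-1)]] with Q = [[1,1],[1,0]].
n = 148 = 10010100₂. Square-and-multiply, entries mod 268:
Q^1 = [[1,1],[1,0]]
Q^2 = (Q^1)² = [[2,1],[1,1]]
Q^4 = (Q^2)² = [[5,3],[3,2]]
Q^9 = (Q^4)²·Q = [[55,34],[34,21]]
Q^18 = (Q^9)² = [[161,172],[172,257]]
Q^37 = (Q^18)²·Q = [[101,29],[29,72]]
Q^74 = (Q^37)² = [[54,193],[193,129]]
Q^148 = (Q^74)² = [[233,211],[211,22]]
F_148 mod 268 = Q^148[0][1] = 211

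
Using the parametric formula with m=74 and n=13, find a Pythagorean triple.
(5307, 1924, 5645)

Euclid's formula: a = m² - n², b = 2mn, c = m² + n²
m = 74, n = 13
a = 74² - 13² = 5476 - 169 = 5307
b = 2 × 74 × 13 = 1924
c = 74² + 13² = 5476 + 169 = 5645
Verification: 5307² + 1924² = 28164249 + 3701776 = 31866025 = 5645² ✓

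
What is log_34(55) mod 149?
113

Baby-step giant-step with step n = ⌈√149⌉ = 13.
Baby steps 34^j mod 149 (j:value) for j=0..12: 0:1, 1:34, 2:113, 3:117, 4:104, 5:109, 6:130, 7:99, 8:88, 9:12, 10:110, 11:15, 12:63.
Giant-step multiplier: 34^(-13) ≡ 34^(148-13) = 34^135 ≡ 8 (mod 149).
Giant steps γ_i = 55·8^i mod 149: γ_0=55, γ_1=142, γ_2=93, γ_3=148, γ_4=141, γ_5=85, γ_6=84, γ_7=76, γ_8=12 (in table at j=9).
x = i·n + j = 8·13 + 9 = 113.
Check: 34^113 ≡ 55 (mod 149).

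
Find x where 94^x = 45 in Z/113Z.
15

Baby-step giant-step with step n = ⌈√113⌉ = 11.
Baby steps 94^j mod 113 (j:value) for j=0..10: 0:1, 1:94, 2:22, 3:34, 4:32, 5:70, 6:26, 7:71, 8:7, 9:93, 10:41.
Giant-step multiplier: 94^(-11) ≡ 94^(112-11) = 94^101 ≡ 66 (mod 113).
Giant steps γ_i = 45·66^i mod 113: γ_0=45, γ_1=32 (in table at j=4).
x = i·n + j = 1·11 + 4 = 15.
Check: 94^15 ≡ 45 (mod 113).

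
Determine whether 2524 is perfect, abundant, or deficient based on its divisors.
deficient

Proper divisors of 2524: sum = 1 + 2 + 4 + 631 + 1262 = 1900
Since 1900 < 2524, 2524 is deficient.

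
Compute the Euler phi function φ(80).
32

80 = 2^4 × 5
φ(n) = n × ∏(1 - 1/p) for each prime p dividing n
φ(80) = 80 × (1 - 1/2) × (1 - 1/5) = 32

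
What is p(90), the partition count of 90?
56634173

p(n) counts ways to write n as a sum of positive integers (order ignored).
Euler's pentagonal recurrence: p(k) = p(k-1) + p(k-2) - p(k-5) - p(k-7) + p(k-12) + p(k-15) - ... (offsets j(3j∓1)/2, signs ++--, p(0)=1, p(<0)=0).
DP table for k = 0..89: p(0)=1, p(1)=1, p(2)=2, p(3)=3, p(4)=5, p(5)=7, p(6)=11, p(7)=15, p(8)=22, p(9)=30, p(10)=42, p(11)=56, p(12)=77, p(13)=101, p(14)=135, p(15)=176, p(16)=231, p(17)=297, p(18)=385, p(19)=490, p(20)=627, p(21)=792, p(22)=1002, p(23)=1255, p(24)=1575, p(25)=1958, p(26)=2436, p(27)=3010, p(28)=3718, p(29)=4565, p(30)=5604, p(31)=6842, p(32)=8349, p(33)=10143, p(34)=12310, p(35)=14883, p(36)=17977, p(37)=21637, p(38)=26015, p(39)=31185, p(40)=37338, p(41)=44583, p(42)=53174, p(43)=63261, p(44)=75175, p(45)=89134, p(46)=105558, p(47)=124754, p(48)=147273, p(49)=173525, p(50)=204226, p(51)=239943, p(52)=281589, p(53)=329931, p(54)=386155, p(55)=451276, p(56)=526823, p(57)=614154, p(58)=715220, p(59)=831820, p(60)=966467, p(61)=1121505, p(62)=1300156, p(63)=1505499, p(64)=1741630, p(65)=2012558, p(66)=2323520, p(67)=2679689, p(68)=3087735, p(69)=3554345, p(70)=4087968, p(71)=4697205, p(72)=5392783, p(73)=6185689, p(74)=7089500, p(75)=8118264, p(76)=9289091, p(77)=10619863, p(78)=12132164, p(79)=13848650, p(80)=15796476, p(81)=18004327, p(82)=20506255, p(83)=23338469, p(84)=26543660, p(85)=30167357, p(86)=34262962, p(87)=38887673, p(88)=44108109, p(89)=49995925.
Final step: p(90) = p(89) + p(88) - p(85) - p(83) + p(78) + p(75) - p(68) - p(64) + p(55) + p(50) - p(39) - p(33) + p(20) + p(13)
= 49995925 + 44108109 - 30167357 - 23338469 + 12132164 + 8118264 - 3087735 - 1741630 + 451276 + 204226 - 31185 - 10143 + 627 + 101
= 56634173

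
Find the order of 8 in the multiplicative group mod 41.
20

41 is prime, so ord(8) divides φ(41) = 40.
Divisors of 40: 1, 2, 4, 5, 8, 10, 20, 40.
Repeated squaring: 8^1 ≡ 8, 8^2 ≡ 23, 8^4 ≡ 37, 8^8 ≡ 16, 8^16 ≡ 10, 8^32 ≡ 18 (mod 41).
Test 8^d mod 41 for each divisor d in increasing order:
8^1 ≡ 8
8^2 ≡ 23
8^4 ≡ 37
8^5 = 8^4·8^1 ≡ 9
8^8 ≡ 16
8^10 = 8^8·8^2 ≡ 40
8^20 = 8^16·8^4 ≡ 1  ← first divisor giving 1
The order is 20.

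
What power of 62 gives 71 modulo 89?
50

Baby-step giant-step with step n = ⌈√89⌉ = 10.
Baby steps 62^j mod 89 (j:value) for j=0..9: 0:1, 1:62, 2:17, 3:75, 4:22, 5:29, 6:18, 7:48, 8:39, 9:15.
Giant-step multiplier: 62^(-10) ≡ 62^(88-10) = 62^78 ≡ 69 (mod 89).
Giant steps γ_i = 71·69^i mod 89: γ_0=71, γ_1=4, γ_2=9, γ_3=87, γ_4=40, γ_5=1 (in table at j=0).
x = i·n + j = 5·10 + 0 = 50.
Check: 62^50 ≡ 71 (mod 89).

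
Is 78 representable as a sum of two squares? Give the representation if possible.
Not possible

Factorization: 78 = 2 × 3 × 13
By Fermat: n is sum of two squares iff every prime p ≡ 3 (mod 4) appears to even power.
Prime(s) ≡ 3 (mod 4) with odd exponent: [(3, 1)]
Therefore 78 cannot be expressed as a² + b².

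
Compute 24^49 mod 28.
24

Repeated squaring. Binary of 49 = 110001.
24^1 ≡ 24 (mod 28); 24^2 ≡ 16 (mod 28); 24^4 ≡ 4 (mod 28); 24^8 ≡ 16 (mod 28); 24^16 ≡ 4 (mod 28); 24^32 ≡ 16 (mod 28)
24^49 = 24^1 × 24^16 × 24^32 ≡ 24 (mod 28)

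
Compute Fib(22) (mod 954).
539

Matrix identity: Q^n = [[F_(n+1), F_n], [F_n, F_(n-1)]] with Q = [[1,1],[1,0]].
n = 22 = 10110₂. Square-and-multiply, entries mod 954:
Q^1 = [[1,1],[1,0]]
Q^2 = (Q^1)² = [[2,1],[1,1]]
Q^5 = (Q^2)²·Q = [[8,5],[5,3]]
Q^11 = (Q^5)²·Q = [[144,89],[89,55]]
Q^22 = (Q^11)² = [[37,539],[539,452]]
F_22 mod 954 = Q^22[0][1] = 539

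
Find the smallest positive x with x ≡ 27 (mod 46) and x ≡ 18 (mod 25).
993

Using Chinese Remainder Theorem:
M = 46 × 25 = 1150
M1 = 25, M2 = 46
y1 = 25^(-1) mod 46 = 35
y2 = 46^(-1) mod 25 = 6
x = (27×25×35 + 18×46×6) mod 1150 = 993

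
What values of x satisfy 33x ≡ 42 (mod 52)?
x ≡ 6 (mod 52)

gcd(33, 52) = 1, which divides 42, so solutions exist.
Find 33^(-1) mod 52 by the extended Euclidean algorithm:
52 = 1 × 33 + 19  ⟹  19 = (1)·52 + (-1)·33
33 = 1 × 19 + 14  ⟹  14 = (-1)·52 + (2)·33
19 = 1 × 14 + 5  ⟹  5 = (2)·52 + (-3)·33
14 = 2 × 5 + 4  ⟹  4 = (-5)·52 + (8)·33
5 = 1 × 4 + 1  ⟹  1 = (7)·52 + (-11)·33
So (-11)·33 ≡ 1 (mod 52), i.e. 33^(-1) ≡ -11 ≡ 41 (mod 52).
x ≡ 41 × 42 = 1722 ≡ 6 (mod 52).
Check: 33 × 6 = 198 ≡ 42 (mod 52).
Unique solution: x ≡ 6 (mod 52)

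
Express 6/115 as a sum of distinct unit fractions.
1/20 + 1/460

Greedy algorithm:
6/115: ceiling(115/6) = 20, use 1/20
1/460: ceiling(460/1) = 460, use 1/460
Result: 6/115 = 1/20 + 1/460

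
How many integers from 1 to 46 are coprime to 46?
22

46 = 2 × 23
φ(n) = n × ∏(1 - 1/p) for each prime p dividing n
φ(46) = 46 × (1 - 1/2) × (1 - 1/23) = 22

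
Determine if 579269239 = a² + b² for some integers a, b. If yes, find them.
Not possible

Factorization: 579269239 = 101 × 179^3
By Fermat: n is sum of two squares iff every prime p ≡ 3 (mod 4) appears to even power.
Prime(s) ≡ 3 (mod 4) with odd exponent: [(179, 3)]
Therefore 579269239 cannot be expressed as a² + b².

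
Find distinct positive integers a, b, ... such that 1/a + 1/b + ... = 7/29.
1/5 + 1/25 + 1/725

Greedy algorithm:
7/29: ceiling(29/7) = 5, use 1/5
6/145: ceiling(145/6) = 25, use 1/25
1/725: ceiling(725/1) = 725, use 1/725
Result: 7/29 = 1/5 + 1/25 + 1/725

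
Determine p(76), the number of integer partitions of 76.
9289091

p(n) counts ways to write n as a sum of positive integers (order ignored).
Euler's pentagonal recurrence: p(k) = p(k-1) + p(k-2) - p(k-5) - p(k-7) + p(k-12) + p(k-15) - ... (offsets j(3j∓1)/2, signs ++--, p(0)=1, p(<0)=0).
DP table for k = 0..75: p(0)=1, p(1)=1, p(2)=2, p(3)=3, p(4)=5, p(5)=7, p(6)=11, p(7)=15, p(8)=22, p(9)=30, p(10)=42, p(11)=56, p(12)=77, p(13)=101, p(14)=135, p(15)=176, p(16)=231, p(17)=297, p(18)=385, p(19)=490, p(20)=627, p(21)=792, p(22)=1002, p(23)=1255, p(24)=1575, p(25)=1958, p(26)=2436, p(27)=3010, p(28)=3718, p(29)=4565, p(30)=5604, p(31)=6842, p(32)=8349, p(33)=10143, p(34)=12310, p(35)=14883, p(36)=17977, p(37)=21637, p(38)=26015, p(39)=31185, p(40)=37338, p(41)=44583, p(42)=53174, p(43)=63261, p(44)=75175, p(45)=89134, p(46)=105558, p(47)=124754, p(48)=147273, p(49)=173525, p(50)=204226, p(51)=239943, p(52)=281589, p(53)=329931, p(54)=386155, p(55)=451276, p(56)=526823, p(57)=614154, p(58)=715220, p(59)=831820, p(60)=966467, p(61)=1121505, p(62)=1300156, p(63)=1505499, p(64)=1741630, p(65)=2012558, p(66)=2323520, p(67)=2679689, p(68)=3087735, p(69)=3554345, p(70)=4087968, p(71)=4697205, p(72)=5392783, p(73)=6185689, p(74)=7089500, p(75)=8118264.
Final step: p(76) = p(75) + p(74) - p(71) - p(69) + p(64) + p(61) - p(54) - p(50) + p(41) + p(36) - p(25) - p(19) + p(6)
= 8118264 + 7089500 - 4697205 - 3554345 + 1741630 + 1121505 - 386155 - 204226 + 44583 + 17977 - 1958 - 490 + 11
= 9289091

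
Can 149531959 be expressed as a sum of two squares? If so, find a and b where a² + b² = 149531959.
Not possible

Factorization: 149531959 = 73 × 127^3
By Fermat: n is sum of two squares iff every prime p ≡ 3 (mod 4) appears to even power.
Prime(s) ≡ 3 (mod 4) with odd exponent: [(127, 3)]
Therefore 149531959 cannot be expressed as a² + b².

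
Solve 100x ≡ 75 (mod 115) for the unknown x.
x ≡ 18 (mod 23)

gcd(100, 115) = 5, which divides 75, so solutions exist.
Divide through by 5: 20x ≡ 15 (mod 23).
Find 20^(-1) mod 23 by the extended Euclidean algorithm:
23 = 1 × 20 + 3  ⟹  3 = (1)·23 + (-1)·20
20 = 6 × 3 + 2  ⟹  2 = (-6)·23 + (7)·20
3 = 1 × 2 + 1  ⟹  1 = (7)·23 + (-8)·20
So (-8)·20 ≡ 1 (mod 23), i.e. 20^(-1) ≡ -8 ≡ 15 (mod 23).
x ≡ 15 × 15 = 225 ≡ 18 (mod 23).
Check: 100 × 18 = 1800 ≡ 75 (mod 115).
x ≡ 18 (mod 23), giving 5 solutions mod 115.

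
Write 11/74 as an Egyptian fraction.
1/7 + 1/173 + 1/89614

Greedy algorithm:
11/74: ceiling(74/11) = 7, use 1/7
3/518: ceiling(518/3) = 173, use 1/173
1/89614: ceiling(89614/1) = 89614, use 1/89614
Result: 11/74 = 1/7 + 1/173 + 1/89614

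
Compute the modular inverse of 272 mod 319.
95

gcd(272, 319) = 1, so the inverse exists.
Extended Euclidean algorithm on (319, 272):
319 = 1 × 272 + 47  ⟹  47 = (1)·319 + (-1)·272
272 = 5 × 47 + 37  ⟹  37 = (-5)·319 + (6)·272
47 = 1 × 37 + 10  ⟹  10 = (6)·319 + (-7)·272
37 = 3 × 10 + 7  ⟹  7 = (-23)·319 + (27)·272
10 = 1 × 7 + 3  ⟹  3 = (29)·319 + (-34)·272
7 = 2 × 3 + 1  ⟹  1 = (-81)·319 + (95)·272
So (95)·272 ≡ 1 (mod 319), i.e. 272^(-1) ≡ 95 (mod 319).
Check: 272 × 95 = 25840 ≡ 1 (mod 319)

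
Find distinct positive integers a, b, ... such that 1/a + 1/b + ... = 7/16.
1/3 + 1/10 + 1/240

Greedy algorithm:
7/16: ceiling(16/7) = 3, use 1/3
5/48: ceiling(48/5) = 10, use 1/10
1/240: ceiling(240/1) = 240, use 1/240
Result: 7/16 = 1/3 + 1/10 + 1/240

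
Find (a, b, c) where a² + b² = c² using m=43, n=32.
(825, 2752, 2873)

Euclid's formula: a = m² - n², b = 2mn, c = m² + n²
m = 43, n = 32
a = 43² - 32² = 1849 - 1024 = 825
b = 2 × 43 × 32 = 2752
c = 43² + 32² = 1849 + 1024 = 2873
Verification: 825² + 2752² = 680625 + 7573504 = 8254129 = 2873² ✓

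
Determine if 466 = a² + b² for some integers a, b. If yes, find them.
5² + 21² (a=5, b=21)

Factorization: 466 = 2 × 233
By Fermat: n is sum of two squares iff every prime p ≡ 3 (mod 4) appears to even power.
All primes ≡ 3 (mod 4) appear to even power.
Search a = 0, 1, 2, … for 466 - a² a perfect square: first hit at a = 5: 466 - 25 = 441 = 21².
466 = 5² + 21² = 25 + 441 ✓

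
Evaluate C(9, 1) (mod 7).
2

Using Lucas' theorem:
Write n=9 and k=1 in base 7:
n in base 7: [1, 2]
k in base 7: [0, 1]
C(9,1) mod 7 = ∏ C(n_i, k_i) mod 7
Digit binomials (mod 7): C(1,0) = 1; C(2,1) = 2
Product: 1 × 2 = 2 ≡ 2 (mod 7)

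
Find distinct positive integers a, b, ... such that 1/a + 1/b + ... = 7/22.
1/4 + 1/15 + 1/660

Greedy algorithm:
7/22: ceiling(22/7) = 4, use 1/4
3/44: ceiling(44/3) = 15, use 1/15
1/660: ceiling(660/1) = 660, use 1/660
Result: 7/22 = 1/4 + 1/15 + 1/660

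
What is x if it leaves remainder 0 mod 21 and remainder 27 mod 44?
819

Using Chinese Remainder Theorem:
M = 21 × 44 = 924
M1 = 44, M2 = 21
y1 = 44^(-1) mod 21 = 11
y2 = 21^(-1) mod 44 = 21
x = (0×44×11 + 27×21×21) mod 924 = 819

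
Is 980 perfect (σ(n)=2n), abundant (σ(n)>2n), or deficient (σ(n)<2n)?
abundant

Proper divisors of 980: sum = 1 + 2 + 4 + 5 + 7 + 10 + 14 + 20 + ... + 140 + 196 + 245 + 490 (17 divisors) = 1414
Since 1414 > 980, 980 is abundant.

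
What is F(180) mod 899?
434

Matrix identity: Q^n = [[F_(n+1), F_n], [F_n, F_(n-1)]] with Q = [[1,1],[1,0]].
n = 180 = 10110100₂. Square-and-multiply, entries mod 899:
Q^1 = [[1,1],[1,0]]
Q^2 = (Q^1)² = [[2,1],[1,1]]
Q^5 = (Q^2)²·Q = [[8,5],[5,3]]
Q^11 = (Q^5)²·Q = [[144,89],[89,55]]
Q^22 = (Q^11)² = [[788,630],[630,158]]
Q^45 = (Q^22)²·Q = [[119,176],[176,842]]
Q^90 = (Q^45)² = [[187,124],[124,63]]
Q^180 = (Q^90)² = [[1,434],[434,466]]
F_180 mod 899 = Q^180[0][1] = 434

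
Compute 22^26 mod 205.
184

Repeated squaring. Binary of 26 = 11010.
22^1 ≡ 22 (mod 205); 22^2 ≡ 74 (mod 205); 22^4 ≡ 146 (mod 205); 22^8 ≡ 201 (mod 205); 22^16 ≡ 16 (mod 205)
22^26 = 22^2 × 22^8 × 22^16 ≡ 184 (mod 205)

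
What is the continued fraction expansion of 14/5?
[2; 1, 4]

Euclidean algorithm steps:
14 = 2 × 5 + 4
5 = 1 × 4 + 1
4 = 4 × 1 + 0
Continued fraction: [2; 1, 4]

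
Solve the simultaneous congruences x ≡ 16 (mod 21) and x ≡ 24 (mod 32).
184

Using Chinese Remainder Theorem:
M = 21 × 32 = 672
M1 = 32, M2 = 21
y1 = 32^(-1) mod 21 = 2
y2 = 21^(-1) mod 32 = 29
x = (16×32×2 + 24×21×29) mod 672 = 184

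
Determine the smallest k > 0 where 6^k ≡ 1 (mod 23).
11

23 is prime, so ord(6) divides φ(23) = 22.
Divisors of 22: 1, 2, 11, 22.
Repeated squaring: 6^1 ≡ 6, 6^2 ≡ 13, 6^4 ≡ 8, 6^8 ≡ 18, 6^16 ≡ 2 (mod 23).
Test 6^d mod 23 for each divisor d in increasing order:
6^1 ≡ 6
6^2 ≡ 13
6^11 = 6^8·6^2·6^1 ≡ 1  ← first divisor giving 1
The order is 11.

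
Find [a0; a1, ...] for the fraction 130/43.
[3; 43]

Euclidean algorithm steps:
130 = 3 × 43 + 1
43 = 43 × 1 + 0
Continued fraction: [3; 43]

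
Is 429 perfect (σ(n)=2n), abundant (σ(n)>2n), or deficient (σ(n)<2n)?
deficient

Proper divisors of 429: sum = 1 + 3 + 11 + 13 + 33 + 39 + 143 = 243
Since 243 < 429, 429 is deficient.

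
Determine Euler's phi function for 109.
108

109 = 109
φ(n) = n × ∏(1 - 1/p) for each prime p dividing n
φ(109) = 109 × (1 - 1/109) = 108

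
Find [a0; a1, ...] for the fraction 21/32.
[0; 1, 1, 1, 10]

Euclidean algorithm steps:
21 = 0 × 32 + 21
32 = 1 × 21 + 11
21 = 1 × 11 + 10
11 = 1 × 10 + 1
10 = 10 × 1 + 0
Continued fraction: [0; 1, 1, 1, 10]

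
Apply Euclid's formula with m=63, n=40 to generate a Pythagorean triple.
(2369, 5040, 5569)

Euclid's formula: a = m² - n², b = 2mn, c = m² + n²
m = 63, n = 40
a = 63² - 40² = 3969 - 1600 = 2369
b = 2 × 63 × 40 = 5040
c = 63² + 40² = 3969 + 1600 = 5569
Verification: 2369² + 5040² = 5612161 + 25401600 = 31013761 = 5569² ✓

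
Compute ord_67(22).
11

67 is prime, so ord(22) divides φ(67) = 66.
Divisors of 66: 1, 2, 3, 6, 11, 22, 33, 66.
Repeated squaring: 22^1 ≡ 22, 22^2 ≡ 15, 22^4 ≡ 24, 22^8 ≡ 40, 22^16 ≡ 59, 22^32 ≡ 64, 22^64 ≡ 9 (mod 67).
Test 22^d mod 67 for each divisor d in increasing order:
22^1 ≡ 22
22^2 ≡ 15
22^3 = 22^2·22^1 ≡ 62
22^6 = 22^4·22^2 ≡ 25
22^11 = 22^8·22^2·22^1 ≡ 1  ← first divisor giving 1
The order is 11.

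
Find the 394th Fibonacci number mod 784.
391

Matrix identity: Q^n = [[F_(n+1), F_n], [F_n, F_(n-1)]] with Q = [[1,1],[1,0]].
n = 394 = 110001010₂. Square-and-multiply, entries mod 784:
Q^1 = [[1,1],[1,0]]
Q^3 = (Q^1)²·Q = [[3,2],[2,1]]
Q^6 = (Q^3)² = [[13,8],[8,5]]
Q^12 = (Q^6)² = [[233,144],[144,89]]
Q^24 = (Q^12)² = [[545,112],[112,433]]
Q^49 = (Q^24)²·Q = [[449,673],[673,560]]
Q^98 = (Q^49)² = [[674,113],[113,561]]
Q^197 = (Q^98)²·Q = [[568,565],[565,3]]
Q^394 = (Q^197)² = [[537,391],[391,146]]
F_394 mod 784 = Q^394[0][1] = 391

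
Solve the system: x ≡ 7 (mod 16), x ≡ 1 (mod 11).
23

Using Chinese Remainder Theorem:
M = 16 × 11 = 176
M1 = 11, M2 = 16
y1 = 11^(-1) mod 16 = 3
y2 = 16^(-1) mod 11 = 9
x = (7×11×3 + 1×16×9) mod 176 = 23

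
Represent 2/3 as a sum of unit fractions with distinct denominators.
1/2 + 1/6

Greedy algorithm:
2/3: ceiling(3/2) = 2, use 1/2
1/6: ceiling(6/1) = 6, use 1/6
Result: 2/3 = 1/2 + 1/6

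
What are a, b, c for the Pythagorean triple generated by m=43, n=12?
(1705, 1032, 1993)

Euclid's formula: a = m² - n², b = 2mn, c = m² + n²
m = 43, n = 12
a = 43² - 12² = 1849 - 144 = 1705
b = 2 × 43 × 12 = 1032
c = 43² + 12² = 1849 + 144 = 1993
Verification: 1705² + 1032² = 2907025 + 1065024 = 3972049 = 1993² ✓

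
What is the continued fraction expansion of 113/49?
[2; 3, 3, 1, 3]

Euclidean algorithm steps:
113 = 2 × 49 + 15
49 = 3 × 15 + 4
15 = 3 × 4 + 3
4 = 1 × 3 + 1
3 = 3 × 1 + 0
Continued fraction: [2; 3, 3, 1, 3]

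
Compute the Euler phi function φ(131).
130

131 = 131
φ(n) = n × ∏(1 - 1/p) for each prime p dividing n
φ(131) = 131 × (1 - 1/131) = 130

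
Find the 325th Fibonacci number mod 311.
299

Matrix identity: Q^n = [[F_(n+1), F_n], [F_n, F_(n-1)]] with Q = [[1,1],[1,0]].
n = 325 = 101000101₂. Square-and-multiply, entries mod 311:
Q^1 = [[1,1],[1,0]]
Q^2 = (Q^1)² = [[2,1],[1,1]]
Q^5 = (Q^2)²·Q = [[8,5],[5,3]]
Q^10 = (Q^5)² = [[89,55],[55,34]]
Q^20 = (Q^10)² = [[61,234],[234,138]]
Q^40 = (Q^20)² = [[9,227],[227,93]]
Q^81 = (Q^40)²·Q = [[124,295],[295,140]]
Q^162 = (Q^81)² = [[82,130],[130,263]]
Q^325 = (Q^162)²·Q = [[54,299],[299,66]]
F_325 mod 311 = Q^325[0][1] = 299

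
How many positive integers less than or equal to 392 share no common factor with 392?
168

392 = 2^3 × 7^2
φ(n) = n × ∏(1 - 1/p) for each prime p dividing n
φ(392) = 392 × (1 - 1/2) × (1 - 1/7) = 168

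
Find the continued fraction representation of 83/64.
[1; 3, 2, 1, 2, 2]

Euclidean algorithm steps:
83 = 1 × 64 + 19
64 = 3 × 19 + 7
19 = 2 × 7 + 5
7 = 1 × 5 + 2
5 = 2 × 2 + 1
2 = 2 × 1 + 0
Continued fraction: [1; 3, 2, 1, 2, 2]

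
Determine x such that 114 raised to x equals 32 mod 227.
221

Baby-step giant-step with step n = ⌈√227⌉ = 16.
Baby steps 114^j mod 227 (j:value) for j=0..15: 0:1, 1:114, 2:57, 3:142, 4:71, 5:149, 6:188, 7:94, 8:47, 9:137, 10:182, 11:91, 12:159, 13:193, 14:210, 15:105.
Giant-step multiplier: 114^(-16) ≡ 114^(226-16) = 114^210 ≡ 160 (mod 227).
Giant steps γ_i = 32·160^i mod 227: γ_0=32, γ_1=126, γ_2=184, γ_3=157, γ_4=150, γ_5=165, γ_6=68, γ_7=211, γ_8=164, γ_9=135, γ_10=35, γ_11=152, γ_12=31, γ_13=193 (in table at j=13).
x = i·n + j = 13·16 + 13 = 221.
Check: 114^221 ≡ 32 (mod 227).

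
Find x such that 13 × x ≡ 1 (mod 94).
29

gcd(13, 94) = 1, so the inverse exists.
Extended Euclidean algorithm on (94, 13):
94 = 7 × 13 + 3  ⟹  3 = (1)·94 + (-7)·13
13 = 4 × 3 + 1  ⟹  1 = (-4)·94 + (29)·13
So (29)·13 ≡ 1 (mod 94), i.e. 13^(-1) ≡ 29 (mod 94).
Check: 13 × 29 = 377 ≡ 1 (mod 94)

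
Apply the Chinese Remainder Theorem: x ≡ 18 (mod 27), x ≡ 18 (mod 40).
18

Using Chinese Remainder Theorem:
M = 27 × 40 = 1080
M1 = 40, M2 = 27
y1 = 40^(-1) mod 27 = 25
y2 = 27^(-1) mod 40 = 3
x = (18×40×25 + 18×27×3) mod 1080 = 18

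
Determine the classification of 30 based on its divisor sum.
abundant

Proper divisors of 30: sum = 1 + 2 + 3 + 5 + 6 + 10 + 15 = 42
Since 42 > 30, 30 is abundant.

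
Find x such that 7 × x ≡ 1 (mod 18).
13

gcd(7, 18) = 1, so the inverse exists.
Extended Euclidean algorithm on (18, 7):
18 = 2 × 7 + 4  ⟹  4 = (1)·18 + (-2)·7
7 = 1 × 4 + 3  ⟹  3 = (-1)·18 + (3)·7
4 = 1 × 3 + 1  ⟹  1 = (2)·18 + (-5)·7
So (-5)·7 ≡ 1 (mod 18), i.e. 7^(-1) ≡ -5 ≡ 13 (mod 18).
Check: 7 × 13 = 91 ≡ 1 (mod 18)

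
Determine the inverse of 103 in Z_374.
69

gcd(103, 374) = 1, so the inverse exists.
Extended Euclidean algorithm on (374, 103):
374 = 3 × 103 + 65  ⟹  65 = (1)·374 + (-3)·103
103 = 1 × 65 + 38  ⟹  38 = (-1)·374 + (4)·103
65 = 1 × 38 + 27  ⟹  27 = (2)·374 + (-7)·103
38 = 1 × 27 + 11  ⟹  11 = (-3)·374 + (11)·103
27 = 2 × 11 + 5  ⟹  5 = (8)·374 + (-29)·103
11 = 2 × 5 + 1  ⟹  1 = (-19)·374 + (69)·103
So (69)·103 ≡ 1 (mod 374), i.e. 103^(-1) ≡ 69 (mod 374).
Check: 103 × 69 = 7107 ≡ 1 (mod 374)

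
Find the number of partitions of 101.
214481126

p(n) counts ways to write n as a sum of positive integers (order ignored).
Euler's pentagonal recurrence: p(k) = p(k-1) + p(k-2) - p(k-5) - p(k-7) + p(k-12) + p(k-15) - ... (offsets j(3j∓1)/2, signs ++--, p(0)=1, p(<0)=0).
DP table for k = 0..100: p(0)=1, p(1)=1, p(2)=2, p(3)=3, p(4)=5, p(5)=7, p(6)=11, p(7)=15, p(8)=22, p(9)=30, p(10)=42, p(11)=56, p(12)=77, p(13)=101, p(14)=135, p(15)=176, p(16)=231, p(17)=297, p(18)=385, p(19)=490, p(20)=627, p(21)=792, p(22)=1002, p(23)=1255, p(24)=1575, p(25)=1958, p(26)=2436, p(27)=3010, p(28)=3718, p(29)=4565, p(30)=5604, p(31)=6842, p(32)=8349, p(33)=10143, p(34)=12310, p(35)=14883, p(36)=17977, p(37)=21637, p(38)=26015, p(39)=31185, p(40)=37338, p(41)=44583, p(42)=53174, p(43)=63261, p(44)=75175, p(45)=89134, p(46)=105558, p(47)=124754, p(48)=147273, p(49)=173525, p(50)=204226, p(51)=239943, p(52)=281589, p(53)=329931, p(54)=386155, p(55)=451276, p(56)=526823, p(57)=614154, p(58)=715220, p(59)=831820, p(60)=966467, p(61)=1121505, p(62)=1300156, p(63)=1505499, p(64)=1741630, p(65)=2012558, p(66)=2323520, p(67)=2679689, p(68)=3087735, p(69)=3554345, p(70)=4087968, p(71)=4697205, p(72)=5392783, p(73)=6185689, p(74)=7089500, p(75)=8118264, p(76)=9289091, p(77)=10619863, p(78)=12132164, p(79)=13848650, p(80)=15796476, p(81)=18004327, p(82)=20506255, p(83)=23338469, p(84)=26543660, p(85)=30167357, p(86)=34262962, p(87)=38887673, p(88)=44108109, p(89)=49995925, p(90)=56634173, p(91)=64112359, p(92)=72533807, p(93)=82010177, p(94)=92669720, p(95)=104651419, p(96)=118114304, p(97)=133230930, p(98)=150198136, p(99)=169229875, p(100)=190569292.
Final step: p(101) = p(100) + p(99) - p(96) - p(94) + p(89) + p(86) - p(79) - p(75) + p(66) + p(61) - p(50) - p(44) + p(31) + p(24) - p(9) - p(1)
= 190569292 + 169229875 - 118114304 - 92669720 + 49995925 + 34262962 - 13848650 - 8118264 + 2323520 + 1121505 - 204226 - 75175 + 6842 + 1575 - 30 - 1
= 214481126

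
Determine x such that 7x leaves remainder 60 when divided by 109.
x ≡ 102 (mod 109)

gcd(7, 109) = 1, which divides 60, so solutions exist.
Find 7^(-1) mod 109 by the extended Euclidean algorithm:
109 = 15 × 7 + 4  ⟹  4 = (1)·109 + (-15)·7
7 = 1 × 4 + 3  ⟹  3 = (-1)·109 + (16)·7
4 = 1 × 3 + 1  ⟹  1 = (2)·109 + (-31)·7
So (-31)·7 ≡ 1 (mod 109), i.e. 7^(-1) ≡ -31 ≡ 78 (mod 109).
x ≡ 78 × 60 = 4680 ≡ 102 (mod 109).
Check: 7 × 102 = 714 ≡ 60 (mod 109).
Unique solution: x ≡ 102 (mod 109)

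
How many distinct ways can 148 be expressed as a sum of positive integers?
33549419497

p(n) counts ways to write n as a sum of positive integers (order ignored).
Euler's pentagonal recurrence: p(k) = p(k-1) + p(k-2) - p(k-5) - p(k-7) + p(k-12) + p(k-15) - ... (offsets j(3j∓1)/2, signs ++--, p(0)=1, p(<0)=0).
DP table for k = 0..147: p(0)=1, p(1)=1, p(2)=2, p(3)=3, p(4)=5, p(5)=7, p(6)=11, p(7)=15, p(8)=22, p(9)=30, p(10)=42, p(11)=56, p(12)=77, p(13)=101, p(14)=135, p(15)=176, p(16)=231, p(17)=297, p(18)=385, p(19)=490, p(20)=627, p(21)=792, p(22)=1002, p(23)=1255, p(24)=1575, p(25)=1958, p(26)=2436, p(27)=3010, p(28)=3718, p(29)=4565, p(30)=5604, p(31)=6842, p(32)=8349, p(33)=10143, p(34)=12310, p(35)=14883, p(36)=17977, p(37)=21637, p(38)=26015, p(39)=31185, p(40)=37338, p(41)=44583, p(42)=53174, p(43)=63261, p(44)=75175, p(45)=89134, p(46)=105558, p(47)=124754, p(48)=147273, p(49)=173525, p(50)=204226, p(51)=239943, p(52)=281589, p(53)=329931, p(54)=386155, p(55)=451276, p(56)=526823, p(57)=614154, p(58)=715220, p(59)=831820, p(60)=966467, p(61)=1121505, p(62)=1300156, p(63)=1505499, p(64)=1741630, p(65)=2012558, p(66)=2323520, p(67)=2679689, p(68)=3087735, p(69)=3554345, p(70)=4087968, p(71)=4697205, p(72)=5392783, p(73)=6185689, p(74)=7089500, p(75)=8118264, p(76)=9289091, p(77)=10619863, p(78)=12132164, p(79)=13848650, p(80)=15796476, p(81)=18004327, p(82)=20506255, p(83)=23338469, p(84)=26543660, p(85)=30167357, p(86)=34262962, p(87)=38887673, p(88)=44108109, p(89)=49995925, p(90)=56634173, p(91)=64112359, p(92)=72533807, p(93)=82010177, p(94)=92669720, p(95)=104651419, p(96)=118114304, p(97)=133230930, p(98)=150198136, p(99)=169229875, p(100)=190569292, p(101)=214481126, p(102)=241265379, p(103)=271248950, p(104)=304801365, p(105)=342325709, p(106)=384276336, p(107)=431149389, p(108)=483502844, p(109)=541946240, p(110)=607163746, p(111)=679903203, p(112)=761002156, p(113)=851376628, p(114)=952050665, p(115)=1064144451, p(116)=1188908248, p(117)=1327710076, p(118)=1482074143, p(119)=1653668665, p(120)=1844349560, p(121)=2056148051, p(122)=2291320912, p(123)=2552338241, p(124)=2841940500, p(125)=3163127352, p(126)=3519222692, p(127)=3913864295, p(128)=4351078600, p(129)=4835271870, p(130)=5371315400, p(131)=5964539504, p(132)=6620830889, p(133)=7346629512, p(134)=8149040695, p(135)=9035836076, p(136)=10015581680, p(137)=11097645016, p(138)=12292341831, p(139)=13610949895, p(140)=15065878135, p(141)=16670689208, p(142)=18440293320, p(143)=20390982757, p(144)=22540654445, p(145)=24908858009, p(146)=27517052599, p(147)=30388671978.
Final step: p(148) = p(147) + p(146) - p(143) - p(141) + p(136) + p(133) - p(126) - p(122) + p(113) + p(108) - p(97) - p(91) + p(78) + p(71) - p(56) - p(48) + p(31) + p(22) - p(3)
= 30388671978 + 27517052599 - 20390982757 - 16670689208 + 10015581680 + 7346629512 - 3519222692 - 2291320912 + 851376628 + 483502844 - 133230930 - 64112359 + 12132164 + 4697205 - 526823 - 147273 + 6842 + 1002 - 3
= 33549419497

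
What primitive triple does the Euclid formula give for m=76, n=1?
(5775, 152, 5777)

Euclid's formula: a = m² - n², b = 2mn, c = m² + n²
m = 76, n = 1
a = 76² - 1² = 5776 - 1 = 5775
b = 2 × 76 × 1 = 152
c = 76² + 1² = 5776 + 1 = 5777
Verification: 5775² + 152² = 33350625 + 23104 = 33373729 = 5777² ✓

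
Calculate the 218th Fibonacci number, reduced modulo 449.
8

Matrix identity: Q^n = [[F_(n+1), F_n], [F_n, F_(n-1)]] with Q = [[1,1],[1,0]].
n = 218 = 11011010₂. Square-and-multiply, entries mod 449:
Q^1 = [[1,1],[1,0]]
Q^3 = (Q^1)²·Q = [[3,2],[2,1]]
Q^6 = (Q^3)² = [[13,8],[8,5]]
Q^13 = (Q^6)²·Q = [[377,233],[233,144]]
Q^27 = (Q^13)²·Q = [[368,205],[205,163]]
Q^54 = (Q^27)² = [[94,197],[197,346]]
Q^109 = (Q^54)²·Q = [[74,51],[51,23]]
Q^218 = (Q^109)² = [[444,8],[8,436]]
F_218 mod 449 = Q^218[0][1] = 8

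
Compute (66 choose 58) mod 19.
9

Using Lucas' theorem:
Write n=66 and k=58 in base 19:
n in base 19: [3, 9]
k in base 19: [3, 1]
C(66,58) mod 19 = ∏ C(n_i, k_i) mod 19
Digit binomials (mod 19): C(3,3) = 1; C(9,1) = 9
Product: 1 × 9 = 9 ≡ 9 (mod 19)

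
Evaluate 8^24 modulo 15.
1

Repeated squaring. Binary of 24 = 11000.
8^1 ≡ 8 (mod 15); 8^2 ≡ 4 (mod 15); 8^4 ≡ 1 (mod 15); 8^8 ≡ 1 (mod 15); 8^16 ≡ 1 (mod 15)
8^24 = 8^8 × 8^16 ≡ 1 (mod 15)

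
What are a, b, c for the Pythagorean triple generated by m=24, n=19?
(215, 912, 937)

Euclid's formula: a = m² - n², b = 2mn, c = m² + n²
m = 24, n = 19
a = 24² - 19² = 576 - 361 = 215
b = 2 × 24 × 19 = 912
c = 24² + 19² = 576 + 361 = 937
Verification: 215² + 912² = 46225 + 831744 = 877969 = 937² ✓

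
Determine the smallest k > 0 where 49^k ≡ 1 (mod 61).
30

61 is prime, so ord(49) divides φ(61) = 60.
Divisors of 60: 1, 2, 3, 4, 5, 6, 10, 12, 15, 20, 30, 60.
Repeated squaring: 49^1 ≡ 49, 49^2 ≡ 22, 49^4 ≡ 57, 49^8 ≡ 16, 49^16 ≡ 12, 49^32 ≡ 22 (mod 61).
Test 49^d mod 61 for each divisor d in increasing order:
49^1 ≡ 49
49^2 ≡ 22
49^3 = 49^2·49^1 ≡ 41
49^4 ≡ 57
49^5 = 49^4·49^1 ≡ 48
49^6 = 49^4·49^2 ≡ 34
49^10 = 49^8·49^2 ≡ 47
49^12 = 49^8·49^4 ≡ 58
49^15 = 49^8·49^4·49^2·49^1 ≡ 60
49^20 = 49^16·49^4 ≡ 13
49^30 = 49^16·49^8·49^4·49^2 ≡ 1  ← first divisor giving 1
The order is 30.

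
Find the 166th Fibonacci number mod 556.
335

Matrix identity: Q^n = [[F_(n+1), F_n], [F_n, F_(n-1)]] with Q = [[1,1],[1,0]].
n = 166 = 10100110₂. Square-and-multiply, entries mod 556:
Q^1 = [[1,1],[1,0]]
Q^2 = (Q^1)² = [[2,1],[1,1]]
Q^5 = (Q^2)²·Q = [[8,5],[5,3]]
Q^10 = (Q^5)² = [[89,55],[55,34]]
Q^20 = (Q^10)² = [[382,93],[93,289]]
Q^41 = (Q^20)²·Q = [[136,5],[5,131]]
Q^83 = (Q^41)²·Q = [[396,173],[173,223]]
Q^166 = (Q^83)² = [[485,335],[335,150]]
F_166 mod 556 = Q^166[0][1] = 335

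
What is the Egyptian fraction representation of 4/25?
1/7 + 1/59 + 1/5163 + 1/53307975

Greedy algorithm:
4/25: ceiling(25/4) = 7, use 1/7
3/175: ceiling(175/3) = 59, use 1/59
2/10325: ceiling(10325/2) = 5163, use 1/5163
1/53307975: ceiling(53307975/1) = 53307975, use 1/53307975
Result: 4/25 = 1/7 + 1/59 + 1/5163 + 1/53307975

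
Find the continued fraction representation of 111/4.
[27; 1, 3]

Euclidean algorithm steps:
111 = 27 × 4 + 3
4 = 1 × 3 + 1
3 = 3 × 1 + 0
Continued fraction: [27; 1, 3]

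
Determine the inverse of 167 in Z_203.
62

gcd(167, 203) = 1, so the inverse exists.
Extended Euclidean algorithm on (203, 167):
203 = 1 × 167 + 36  ⟹  36 = (1)·203 + (-1)·167
167 = 4 × 36 + 23  ⟹  23 = (-4)·203 + (5)·167
36 = 1 × 23 + 13  ⟹  13 = (5)·203 + (-6)·167
23 = 1 × 13 + 10  ⟹  10 = (-9)·203 + (11)·167
13 = 1 × 10 + 3  ⟹  3 = (14)·203 + (-17)·167
10 = 3 × 3 + 1  ⟹  1 = (-51)·203 + (62)·167
So (62)·167 ≡ 1 (mod 203), i.e. 167^(-1) ≡ 62 (mod 203).
Check: 167 × 62 = 10354 ≡ 1 (mod 203)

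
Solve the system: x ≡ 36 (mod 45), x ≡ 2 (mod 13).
171

Using Chinese Remainder Theorem:
M = 45 × 13 = 585
M1 = 13, M2 = 45
y1 = 13^(-1) mod 45 = 7
y2 = 45^(-1) mod 13 = 11
x = (36×13×7 + 2×45×11) mod 585 = 171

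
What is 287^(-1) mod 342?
143

gcd(287, 342) = 1, so the inverse exists.
Extended Euclidean algorithm on (342, 287):
342 = 1 × 287 + 55  ⟹  55 = (1)·342 + (-1)·287
287 = 5 × 55 + 12  ⟹  12 = (-5)·342 + (6)·287
55 = 4 × 12 + 7  ⟹  7 = (21)·342 + (-25)·287
12 = 1 × 7 + 5  ⟹  5 = (-26)·342 + (31)·287
7 = 1 × 5 + 2  ⟹  2 = (47)·342 + (-56)·287
5 = 2 × 2 + 1  ⟹  1 = (-120)·342 + (143)·287
So (143)·287 ≡ 1 (mod 342), i.e. 287^(-1) ≡ 143 (mod 342).
Check: 287 × 143 = 41041 ≡ 1 (mod 342)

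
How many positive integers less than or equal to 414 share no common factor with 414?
132

414 = 2 × 3^2 × 23
φ(n) = n × ∏(1 - 1/p) for each prime p dividing n
φ(414) = 414 × (1 - 1/2) × (1 - 1/3) × (1 - 1/23) = 132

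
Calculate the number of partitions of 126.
3519222692

p(n) counts ways to write n as a sum of positive integers (order ignored).
Euler's pentagonal recurrence: p(k) = p(k-1) + p(k-2) - p(k-5) - p(k-7) + p(k-12) + p(k-15) - ... (offsets j(3j∓1)/2, signs ++--, p(0)=1, p(<0)=0).
DP table for k = 0..125: p(0)=1, p(1)=1, p(2)=2, p(3)=3, p(4)=5, p(5)=7, p(6)=11, p(7)=15, p(8)=22, p(9)=30, p(10)=42, p(11)=56, p(12)=77, p(13)=101, p(14)=135, p(15)=176, p(16)=231, p(17)=297, p(18)=385, p(19)=490, p(20)=627, p(21)=792, p(22)=1002, p(23)=1255, p(24)=1575, p(25)=1958, p(26)=2436, p(27)=3010, p(28)=3718, p(29)=4565, p(30)=5604, p(31)=6842, p(32)=8349, p(33)=10143, p(34)=12310, p(35)=14883, p(36)=17977, p(37)=21637, p(38)=26015, p(39)=31185, p(40)=37338, p(41)=44583, p(42)=53174, p(43)=63261, p(44)=75175, p(45)=89134, p(46)=105558, p(47)=124754, p(48)=147273, p(49)=173525, p(50)=204226, p(51)=239943, p(52)=281589, p(53)=329931, p(54)=386155, p(55)=451276, p(56)=526823, p(57)=614154, p(58)=715220, p(59)=831820, p(60)=966467, p(61)=1121505, p(62)=1300156, p(63)=1505499, p(64)=1741630, p(65)=2012558, p(66)=2323520, p(67)=2679689, p(68)=3087735, p(69)=3554345, p(70)=4087968, p(71)=4697205, p(72)=5392783, p(73)=6185689, p(74)=7089500, p(75)=8118264, p(76)=9289091, p(77)=10619863, p(78)=12132164, p(79)=13848650, p(80)=15796476, p(81)=18004327, p(82)=20506255, p(83)=23338469, p(84)=26543660, p(85)=30167357, p(86)=34262962, p(87)=38887673, p(88)=44108109, p(89)=49995925, p(90)=56634173, p(91)=64112359, p(92)=72533807, p(93)=82010177, p(94)=92669720, p(95)=104651419, p(96)=118114304, p(97)=133230930, p(98)=150198136, p(99)=169229875, p(100)=190569292, p(101)=214481126, p(102)=241265379, p(103)=271248950, p(104)=304801365, p(105)=342325709, p(106)=384276336, p(107)=431149389, p(108)=483502844, p(109)=541946240, p(110)=607163746, p(111)=679903203, p(112)=761002156, p(113)=851376628, p(114)=952050665, p(115)=1064144451, p(116)=1188908248, p(117)=1327710076, p(118)=1482074143, p(119)=1653668665, p(120)=1844349560, p(121)=2056148051, p(122)=2291320912, p(123)=2552338241, p(124)=2841940500, p(125)=3163127352.
Final step: p(126) = p(125) + p(124) - p(121) - p(119) + p(114) + p(111) - p(104) - p(100) + p(91) + p(86) - p(75) - p(69) + p(56) + p(49) - p(34) - p(26) + p(9) + p(0)
= 3163127352 + 2841940500 - 2056148051 - 1653668665 + 952050665 + 679903203 - 304801365 - 190569292 + 64112359 + 34262962 - 8118264 - 3554345 + 526823 + 173525 - 12310 - 2436 + 30 + 1
= 3519222692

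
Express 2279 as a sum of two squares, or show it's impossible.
Not possible

Factorization: 2279 = 43 × 53
By Fermat: n is sum of two squares iff every prime p ≡ 3 (mod 4) appears to even power.
Prime(s) ≡ 3 (mod 4) with odd exponent: [(43, 1)]
Therefore 2279 cannot be expressed as a² + b².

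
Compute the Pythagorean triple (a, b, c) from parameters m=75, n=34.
(4469, 5100, 6781)

Euclid's formula: a = m² - n², b = 2mn, c = m² + n²
m = 75, n = 34
a = 75² - 34² = 5625 - 1156 = 4469
b = 2 × 75 × 34 = 5100
c = 75² + 34² = 5625 + 1156 = 6781
Verification: 4469² + 5100² = 19971961 + 26010000 = 45981961 = 6781² ✓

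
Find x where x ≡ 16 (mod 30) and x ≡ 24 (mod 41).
106

Using Chinese Remainder Theorem:
M = 30 × 41 = 1230
M1 = 41, M2 = 30
y1 = 41^(-1) mod 30 = 11
y2 = 30^(-1) mod 41 = 26
x = (16×41×11 + 24×30×26) mod 1230 = 106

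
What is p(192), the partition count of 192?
1987276856363

p(n) counts ways to write n as a sum of positive integers (order ignored).
Euler's pentagonal recurrence: p(k) = p(k-1) + p(k-2) - p(k-5) - p(k-7) + p(k-12) + p(k-15) - ... (offsets j(3j∓1)/2, signs ++--, p(0)=1, p(<0)=0).
DP table for k = 0..191: p(0)=1, p(1)=1, p(2)=2, p(3)=3, p(4)=5, p(5)=7, p(6)=11, p(7)=15, p(8)=22, p(9)=30, p(10)=42, p(11)=56, p(12)=77, p(13)=101, p(14)=135, p(15)=176, p(16)=231, p(17)=297, p(18)=385, p(19)=490, p(20)=627, p(21)=792, p(22)=1002, p(23)=1255, p(24)=1575, p(25)=1958, p(26)=2436, p(27)=3010, p(28)=3718, p(29)=4565, p(30)=5604, p(31)=6842, p(32)=8349, p(33)=10143, p(34)=12310, p(35)=14883, p(36)=17977, p(37)=21637, p(38)=26015, p(39)=31185, p(40)=37338, p(41)=44583, p(42)=53174, p(43)=63261, p(44)=75175, p(45)=89134, p(46)=105558, p(47)=124754, p(48)=147273, p(49)=173525, p(50)=204226, p(51)=239943, p(52)=281589, p(53)=329931, p(54)=386155, p(55)=451276, p(56)=526823, p(57)=614154, p(58)=715220, p(59)=831820, p(60)=966467, p(61)=1121505, p(62)=1300156, p(63)=1505499, p(64)=1741630, p(65)=2012558, p(66)=2323520, p(67)=2679689, p(68)=3087735, p(69)=3554345, p(70)=4087968, p(71)=4697205, p(72)=5392783, p(73)=6185689, p(74)=7089500, p(75)=8118264, p(76)=9289091, p(77)=10619863, p(78)=12132164, p(79)=13848650, p(80)=15796476, p(81)=18004327, p(82)=20506255, p(83)=23338469, p(84)=26543660, p(85)=30167357, p(86)=34262962, p(87)=38887673, p(88)=44108109, p(89)=49995925, p(90)=56634173, p(91)=64112359, p(92)=72533807, p(93)=82010177, p(94)=92669720, p(95)=104651419, p(96)=118114304, p(97)=133230930, p(98)=150198136, p(99)=169229875, p(100)=190569292, p(101)=214481126, p(102)=241265379, p(103)=271248950, p(104)=304801365, p(105)=342325709, p(106)=384276336, p(107)=431149389, p(108)=483502844, p(109)=541946240, p(110)=607163746, p(111)=679903203, p(112)=761002156, p(113)=851376628, p(114)=952050665, p(115)=1064144451, p(116)=1188908248, p(117)=1327710076, p(118)=1482074143, p(119)=1653668665, p(120)=1844349560, p(121)=2056148051, p(122)=2291320912, p(123)=2552338241, p(124)=2841940500, p(125)=3163127352, p(126)=3519222692, p(127)=3913864295, p(128)=4351078600, p(129)=4835271870, p(130)=5371315400, p(131)=5964539504, p(132)=6620830889, p(133)=7346629512, p(134)=8149040695, p(135)=9035836076, p(136)=10015581680, p(137)=11097645016, p(138)=12292341831, p(139)=13610949895, p(140)=15065878135, p(141)=16670689208, p(142)=18440293320, p(143)=20390982757, p(144)=22540654445, p(145)=24908858009, p(146)=27517052599, p(147)=30388671978, p(148)=33549419497, p(149)=37027355200, p(150)=40853235313, p(151)=45060624582, p(152)=49686288421, p(153)=54770336324, p(154)=60356673280, p(155)=66493182097, p(156)=73232243759, p(157)=80630964769, p(158)=88751778802, p(159)=97662728555, p(160)=107438159466, p(161)=118159068427, p(162)=129913904637, p(163)=142798995930, p(164)=156919475295, p(165)=172389800255, p(166)=189334822579, p(167)=207890420102, p(168)=228204732751, p(169)=250438925115, p(170)=274768617130, p(171)=301384802048, p(172)=330495499613, p(173)=362326859895, p(174)=397125074750, p(175)=435157697830, p(176)=476715857290, p(177)=522115831195, p(178)=571701605655, p(179)=625846753120, p(180)=684957390936, p(181)=749474411781, p(182)=819876908323, p(183)=896684817527, p(184)=980462880430, p(185)=1071823774337, p(186)=1171432692373, p(187)=1280011042268, p(188)=1398341745571, p(189)=1527273599625, p(190)=1667727404093, p(191)=1820701100652.
Final step: p(192) = p(191) + p(190) - p(187) - p(185) + p(180) + p(177) - p(170) - p(166) + p(157) + p(152) - p(141) - p(135) + p(122) + p(115) - p(100) - p(92) + p(75) + p(66) - p(47) - p(37) + p(16) + p(5)
= 1820701100652 + 1667727404093 - 1280011042268 - 1071823774337 + 684957390936 + 522115831195 - 274768617130 - 189334822579 + 80630964769 + 49686288421 - 16670689208 - 9035836076 + 2291320912 + 1064144451 - 190569292 - 72533807 + 8118264 + 2323520 - 124754 - 21637 + 231 + 7
= 1987276856363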